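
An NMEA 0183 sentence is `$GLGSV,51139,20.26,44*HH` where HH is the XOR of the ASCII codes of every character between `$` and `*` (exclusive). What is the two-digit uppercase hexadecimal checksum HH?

XOR the ASCII codes of the payload characters:
  'G' = 0x47 → acc = 0x47
  'L' = 0x4C → acc = 0x0B
  'G' = 0x47 → acc = 0x4C
  'S' = 0x53 → acc = 0x1F
  'V' = 0x56 → acc = 0x49
  ',' = 0x2C → acc = 0x65
  '5' = 0x35 → acc = 0x50
  '1' = 0x31 → acc = 0x61
  '1' = 0x31 → acc = 0x50
  '3' = 0x33 → acc = 0x63
  '9' = 0x39 → acc = 0x5A
  ',' = 0x2C → acc = 0x76
  '2' = 0x32 → acc = 0x44
  '0' = 0x30 → acc = 0x74
  '.' = 0x2E → acc = 0x5A
  '2' = 0x32 → acc = 0x68
  '6' = 0x36 → acc = 0x5E
  ',' = 0x2C → acc = 0x72
  '4' = 0x34 → acc = 0x46
  '4' = 0x34 → acc = 0x72
Checksum = 0x72.

72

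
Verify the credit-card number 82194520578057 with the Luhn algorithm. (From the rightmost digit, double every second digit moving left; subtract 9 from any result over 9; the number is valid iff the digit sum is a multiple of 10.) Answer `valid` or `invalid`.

valid

From the right, keep odd positions and double even positions (subtract 9 from any doubled value over 9):
  doubled (positions 2,4,...): 1 7 1 4 8 2 7 → sum 30
  kept (positions 1,3,...): 7 0 7 0 5 9 2 → sum 30
Total = 60.
60 mod 10 = 0, so the number is valid.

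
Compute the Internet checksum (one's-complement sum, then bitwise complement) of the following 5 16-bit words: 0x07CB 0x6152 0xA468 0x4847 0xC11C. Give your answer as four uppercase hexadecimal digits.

One's-complement addition (fold any carry out of bit 15 back into bit 0):
  0x07CB + 0x6152 = 0x0691D
  0x691D + 0xA468 = 0x10D85 → wrap carry → 0x0D86
  0x0D86 + 0x4847 = 0x055CD
  0x55CD + 0xC11C = 0x116E9 → wrap carry → 0x16EA
One's-complement sum = 0x16EA.
Checksum = ~0x16EA & 0xFFFF = 0xE915.

E915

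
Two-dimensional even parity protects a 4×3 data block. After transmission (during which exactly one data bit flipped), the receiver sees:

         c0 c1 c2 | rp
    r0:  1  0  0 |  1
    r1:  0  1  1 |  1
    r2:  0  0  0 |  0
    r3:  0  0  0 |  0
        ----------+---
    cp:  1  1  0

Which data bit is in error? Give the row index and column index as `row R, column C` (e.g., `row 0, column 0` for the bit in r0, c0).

Recompute each row's even parity and compare to rp:
  r0: data parity 1, sent rp 1 → ok
  r1: data parity 0, sent rp 1 → mismatch
  r2: data parity 0, sent rp 0 → ok
  r3: data parity 0, sent rp 0 → ok
Recompute each column's even parity and compare to cp:
  c0: data parity 1, sent cp 1 → ok
  c1: data parity 1, sent cp 1 → ok
  c2: data parity 1, sent cp 0 → mismatch
Exactly one row (r1) and one column (c2) fail → the flipped bit is at their intersection.

row 1, column 2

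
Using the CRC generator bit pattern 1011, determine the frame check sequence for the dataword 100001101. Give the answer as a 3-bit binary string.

111

Append 3 zeros: 100001101000. Divide by 1011 (XOR where the leading bit is 1):
  pos 0: 1000 XOR 1011 = 0011
  pos 2: 1101 XOR 1011 = 0110
  pos 3: 1101 XOR 1011 = 0110
  pos 4: 1100 XOR 1011 = 0111
  pos 5: 1111 XOR 1011 = 0100
  pos 6: 1000 XOR 1011 = 0011
  pos 8: 1100 XOR 1011 = 0111
Remainder (last 3 bits) = 111. This is the CRC / FCS.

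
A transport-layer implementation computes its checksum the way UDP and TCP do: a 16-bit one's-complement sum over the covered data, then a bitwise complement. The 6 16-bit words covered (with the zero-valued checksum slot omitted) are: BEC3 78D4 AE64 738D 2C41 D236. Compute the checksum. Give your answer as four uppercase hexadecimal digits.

One's-complement addition (fold any carry out of bit 15 back into bit 0):
  0xBEC3 + 0x78D4 = 0x13797 → wrap carry → 0x3798
  0x3798 + 0xAE64 = 0x0E5FC
  0xE5FC + 0x738D = 0x15989 → wrap carry → 0x598A
  0x598A + 0x2C41 = 0x085CB
  0x85CB + 0xD236 = 0x15801 → wrap carry → 0x5802
One's-complement sum = 0x5802.
Checksum = ~0x5802 & 0xFFFF = 0xA7FD.

A7FD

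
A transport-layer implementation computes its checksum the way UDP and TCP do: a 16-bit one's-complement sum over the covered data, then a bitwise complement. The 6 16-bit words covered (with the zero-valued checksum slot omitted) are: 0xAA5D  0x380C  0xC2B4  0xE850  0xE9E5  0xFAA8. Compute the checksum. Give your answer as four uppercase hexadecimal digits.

8E01

One's-complement addition (fold any carry out of bit 15 back into bit 0):
  0xAA5D + 0x380C = 0x0E269
  0xE269 + 0xC2B4 = 0x1A51D → wrap carry → 0xA51E
  0xA51E + 0xE850 = 0x18D6E → wrap carry → 0x8D6F
  0x8D6F + 0xE9E5 = 0x17754 → wrap carry → 0x7755
  0x7755 + 0xFAA8 = 0x171FD → wrap carry → 0x71FE
One's-complement sum = 0x71FE.
Checksum = ~0x71FE & 0xFFFF = 0x8E01.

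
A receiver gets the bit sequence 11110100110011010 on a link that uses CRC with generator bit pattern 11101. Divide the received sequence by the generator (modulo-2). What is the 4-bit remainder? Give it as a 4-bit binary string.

0000

Modulo-2 division of 11110100110011010 by 11101:
  pos 0: 11110 XOR 11101 = 00011
  pos 3: 11100 XOR 11101 = 00001
  pos 7: 11100 XOR 11101 = 00001
  pos 11: 11101 XOR 11101 = 00000
Remainder = 0000 (zero — the frame passes the CRC check).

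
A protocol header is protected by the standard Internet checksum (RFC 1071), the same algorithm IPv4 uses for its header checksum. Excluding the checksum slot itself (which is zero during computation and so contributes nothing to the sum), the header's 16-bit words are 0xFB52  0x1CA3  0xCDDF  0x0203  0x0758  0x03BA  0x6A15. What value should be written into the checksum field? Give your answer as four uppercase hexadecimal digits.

One's-complement addition (fold any carry out of bit 15 back into bit 0):
  0xFB52 + 0x1CA3 = 0x117F5 → wrap carry → 0x17F6
  0x17F6 + 0xCDDF = 0x0E5D5
  0xE5D5 + 0x0203 = 0x0E7D8
  0xE7D8 + 0x0758 = 0x0EF30
  0xEF30 + 0x03BA = 0x0F2EA
  0xF2EA + 0x6A15 = 0x15CFF → wrap carry → 0x5D00
One's-complement sum = 0x5D00.
Checksum = ~0x5D00 & 0xFFFF = 0xA2FF.

A2FF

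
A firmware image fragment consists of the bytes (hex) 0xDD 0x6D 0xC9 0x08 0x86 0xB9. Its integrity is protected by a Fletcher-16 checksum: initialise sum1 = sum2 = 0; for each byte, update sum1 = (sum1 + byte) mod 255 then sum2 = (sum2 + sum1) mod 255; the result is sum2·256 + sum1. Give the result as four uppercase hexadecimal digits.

5C5D

Running sums (mod 255):
  after byte 0 (0xDD): sum1=221, sum2=221
  after byte 1 (0x6D): sum1=75, sum2=41
  after byte 2 (0xC9): sum1=21, sum2=62
  after byte 3 (0x08): sum1=29, sum2=91
  after byte 4 (0x86): sum1=163, sum2=254
  after byte 5 (0xB9): sum1=93, sum2=92
Checksum = sum2·256 + sum1 = 92·256 + 93 = 23645 = 0x5C5D.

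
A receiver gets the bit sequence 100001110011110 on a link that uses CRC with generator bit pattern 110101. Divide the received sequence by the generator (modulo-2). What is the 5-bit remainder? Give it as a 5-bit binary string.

Modulo-2 division of 100001110011110 by 110101:
  pos 0: 100001 XOR 110101 = 010100
  pos 1: 101001 XOR 110101 = 011100
  pos 2: 111001 XOR 110101 = 001100
  pos 4: 110000 XOR 110101 = 000101
  pos 7: 101111 XOR 110101 = 011010
  pos 8: 110101 XOR 110101 = 000000
Remainder = 00000 (zero — the frame passes the CRC check).

00000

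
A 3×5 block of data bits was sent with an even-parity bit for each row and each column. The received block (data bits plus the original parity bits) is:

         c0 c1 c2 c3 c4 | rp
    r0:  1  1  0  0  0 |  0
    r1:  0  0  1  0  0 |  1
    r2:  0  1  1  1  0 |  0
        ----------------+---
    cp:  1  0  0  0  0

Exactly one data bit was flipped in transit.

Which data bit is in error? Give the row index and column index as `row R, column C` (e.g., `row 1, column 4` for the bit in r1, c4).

row 2, column 3

Recompute each row's even parity and compare to rp:
  r0: data parity 0, sent rp 0 → ok
  r1: data parity 1, sent rp 1 → ok
  r2: data parity 1, sent rp 0 → mismatch
Recompute each column's even parity and compare to cp:
  c0: data parity 1, sent cp 1 → ok
  c1: data parity 0, sent cp 0 → ok
  c2: data parity 0, sent cp 0 → ok
  c3: data parity 1, sent cp 0 → mismatch
  c4: data parity 0, sent cp 0 → ok
Exactly one row (r2) and one column (c3) fail → the flipped bit is at their intersection.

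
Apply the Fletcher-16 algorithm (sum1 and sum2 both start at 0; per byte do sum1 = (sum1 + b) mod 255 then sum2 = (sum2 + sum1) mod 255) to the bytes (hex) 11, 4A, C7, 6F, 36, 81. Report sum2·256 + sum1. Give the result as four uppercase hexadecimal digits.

Running sums (mod 255):
  after byte 0 (11): sum1=17, sum2=17
  after byte 1 (4A): sum1=91, sum2=108
  after byte 2 (C7): sum1=35, sum2=143
  after byte 3 (6F): sum1=146, sum2=34
  after byte 4 (36): sum1=200, sum2=234
  after byte 5 (81): sum1=74, sum2=53
Checksum = sum2·256 + sum1 = 53·256 + 74 = 13642 = 0x354A.

354A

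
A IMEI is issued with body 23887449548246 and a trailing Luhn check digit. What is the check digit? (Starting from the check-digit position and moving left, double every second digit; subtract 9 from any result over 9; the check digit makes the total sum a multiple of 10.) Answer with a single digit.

7

Partial digits right→left: 6 4 2 8 4 5 9 4 4 7 8 8 3 2
Double every second digit counting from the check-digit position (so the 1st, 3rd, 5th, ... of the partial from the right).
  doubled (with −9 where >9): 3 4 8 9 8 7 6 → sum 45
  kept as-is: 4 8 5 4 7 8 2 → sum 38
Total = 45 + 38 = 83.
Check digit = (10 − (83 mod 10)) mod 10 = 7.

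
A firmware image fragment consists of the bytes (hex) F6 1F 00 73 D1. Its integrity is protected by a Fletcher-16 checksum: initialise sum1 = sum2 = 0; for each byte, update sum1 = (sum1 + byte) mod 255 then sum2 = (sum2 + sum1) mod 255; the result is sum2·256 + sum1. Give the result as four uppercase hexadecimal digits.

085B

Running sums (mod 255):
  after byte 0 (F6): sum1=246, sum2=246
  after byte 1 (1F): sum1=22, sum2=13
  after byte 2 (00): sum1=22, sum2=35
  after byte 3 (73): sum1=137, sum2=172
  after byte 4 (D1): sum1=91, sum2=8
Checksum = sum2·256 + sum1 = 8·256 + 91 = 2139 = 0x085B.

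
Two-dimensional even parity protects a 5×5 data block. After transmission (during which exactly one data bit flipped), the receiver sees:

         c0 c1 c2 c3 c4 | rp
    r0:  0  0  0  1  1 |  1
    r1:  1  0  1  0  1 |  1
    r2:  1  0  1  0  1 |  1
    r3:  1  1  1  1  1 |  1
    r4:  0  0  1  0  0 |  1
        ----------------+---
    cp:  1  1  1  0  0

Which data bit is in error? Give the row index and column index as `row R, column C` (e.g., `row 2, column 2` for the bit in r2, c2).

row 0, column 2

Recompute each row's even parity and compare to rp:
  r0: data parity 0, sent rp 1 → mismatch
  r1: data parity 1, sent rp 1 → ok
  r2: data parity 1, sent rp 1 → ok
  r3: data parity 1, sent rp 1 → ok
  r4: data parity 1, sent rp 1 → ok
Recompute each column's even parity and compare to cp:
  c0: data parity 1, sent cp 1 → ok
  c1: data parity 1, sent cp 1 → ok
  c2: data parity 0, sent cp 1 → mismatch
  c3: data parity 0, sent cp 0 → ok
  c4: data parity 0, sent cp 0 → ok
Exactly one row (r0) and one column (c2) fail → the flipped bit is at their intersection.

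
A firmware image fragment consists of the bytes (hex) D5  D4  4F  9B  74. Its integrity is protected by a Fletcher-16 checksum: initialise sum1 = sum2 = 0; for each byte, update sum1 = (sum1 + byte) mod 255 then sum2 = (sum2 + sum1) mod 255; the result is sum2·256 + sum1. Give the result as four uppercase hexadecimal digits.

Running sums (mod 255):
  after byte 0 (D5): sum1=213, sum2=213
  after byte 1 (D4): sum1=170, sum2=128
  after byte 2 (4F): sum1=249, sum2=122
  after byte 3 (9B): sum1=149, sum2=16
  after byte 4 (74): sum1=10, sum2=26
Checksum = sum2·256 + sum1 = 26·256 + 10 = 6666 = 0x1A0A.

1A0A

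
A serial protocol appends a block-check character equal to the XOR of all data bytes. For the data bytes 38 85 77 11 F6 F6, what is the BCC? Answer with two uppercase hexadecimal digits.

XOR the bytes together:
  start with 0x38
  0x38 ⊕ 0x85 = 0xBD
  0xBD ⊕ 0x77 = 0xCA
  0xCA ⊕ 0x11 = 0xDB
  0xDB ⊕ 0xF6 = 0x2D
  0x2D ⊕ 0xF6 = 0xDB

DB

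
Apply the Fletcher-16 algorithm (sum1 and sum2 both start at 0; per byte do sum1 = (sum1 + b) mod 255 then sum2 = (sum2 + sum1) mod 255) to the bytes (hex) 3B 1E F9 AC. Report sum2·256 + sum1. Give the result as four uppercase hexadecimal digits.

E700

Running sums (mod 255):
  after byte 0 (3B): sum1=59, sum2=59
  after byte 1 (1E): sum1=89, sum2=148
  after byte 2 (F9): sum1=83, sum2=231
  after byte 3 (AC): sum1=0, sum2=231
Checksum = sum2·256 + sum1 = 231·256 + 0 = 59136 = 0xE700.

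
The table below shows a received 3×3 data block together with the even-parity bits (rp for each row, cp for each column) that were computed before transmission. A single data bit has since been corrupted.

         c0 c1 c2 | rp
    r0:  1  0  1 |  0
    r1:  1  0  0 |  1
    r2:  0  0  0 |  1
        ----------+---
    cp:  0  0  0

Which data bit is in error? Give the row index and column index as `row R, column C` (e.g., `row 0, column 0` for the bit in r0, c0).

row 2, column 2

Recompute each row's even parity and compare to rp:
  r0: data parity 0, sent rp 0 → ok
  r1: data parity 1, sent rp 1 → ok
  r2: data parity 0, sent rp 1 → mismatch
Recompute each column's even parity and compare to cp:
  c0: data parity 0, sent cp 0 → ok
  c1: data parity 0, sent cp 0 → ok
  c2: data parity 1, sent cp 0 → mismatch
Exactly one row (r2) and one column (c2) fail → the flipped bit is at their intersection.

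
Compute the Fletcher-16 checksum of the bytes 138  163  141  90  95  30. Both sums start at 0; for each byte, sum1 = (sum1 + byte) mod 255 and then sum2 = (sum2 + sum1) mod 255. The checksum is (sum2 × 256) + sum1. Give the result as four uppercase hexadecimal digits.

9393

Running sums (mod 255):
  after byte 0 (138): sum1=138, sum2=138
  after byte 1 (163): sum1=46, sum2=184
  after byte 2 (141): sum1=187, sum2=116
  after byte 3 (90): sum1=22, sum2=138
  after byte 4 (95): sum1=117, sum2=0
  after byte 5 (30): sum1=147, sum2=147
Checksum = sum2·256 + sum1 = 147·256 + 147 = 37779 = 0x9393.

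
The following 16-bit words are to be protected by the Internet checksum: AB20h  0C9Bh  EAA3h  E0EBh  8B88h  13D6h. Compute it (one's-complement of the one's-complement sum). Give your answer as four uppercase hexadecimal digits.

One's-complement addition (fold any carry out of bit 15 back into bit 0):
  0xAB20 + 0x0C9B = 0x0B7BB
  0xB7BB + 0xEAA3 = 0x1A25E → wrap carry → 0xA25F
  0xA25F + 0xE0EB = 0x1834A → wrap carry → 0x834B
  0x834B + 0x8B88 = 0x10ED3 → wrap carry → 0x0ED4
  0x0ED4 + 0x13D6 = 0x022AA
One's-complement sum = 0x22AA.
Checksum = ~0x22AA & 0xFFFF = 0xDD55.

DD55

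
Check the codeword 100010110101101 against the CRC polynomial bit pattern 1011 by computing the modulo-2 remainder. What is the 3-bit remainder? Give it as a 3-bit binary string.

000

Modulo-2 division of 100010110101101 by 1011:
  pos 0: 1000 XOR 1011 = 0011
  pos 2: 1110 XOR 1011 = 0101
  pos 3: 1011 XOR 1011 = 0000
  pos 7: 1010 XOR 1011 = 0001
  pos 10: 1110 XOR 1011 = 0101
  pos 11: 1011 XOR 1011 = 0000
Remainder = 000 (zero — the frame passes the CRC check).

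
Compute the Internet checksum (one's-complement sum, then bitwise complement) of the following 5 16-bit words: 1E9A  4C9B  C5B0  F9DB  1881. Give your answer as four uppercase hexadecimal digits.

BCBC

One's-complement addition (fold any carry out of bit 15 back into bit 0):
  0x1E9A + 0x4C9B = 0x06B35
  0x6B35 + 0xC5B0 = 0x130E5 → wrap carry → 0x30E6
  0x30E6 + 0xF9DB = 0x12AC1 → wrap carry → 0x2AC2
  0x2AC2 + 0x1881 = 0x04343
One's-complement sum = 0x4343.
Checksum = ~0x4343 & 0xFFFF = 0xBCBC.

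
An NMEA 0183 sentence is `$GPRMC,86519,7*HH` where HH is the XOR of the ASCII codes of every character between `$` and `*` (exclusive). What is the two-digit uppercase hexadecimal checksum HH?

4F

XOR the ASCII codes of the payload characters:
  'G' = 0x47 → acc = 0x47
  'P' = 0x50 → acc = 0x17
  'R' = 0x52 → acc = 0x45
  'M' = 0x4D → acc = 0x08
  'C' = 0x43 → acc = 0x4B
  ',' = 0x2C → acc = 0x67
  '8' = 0x38 → acc = 0x5F
  '6' = 0x36 → acc = 0x69
  '5' = 0x35 → acc = 0x5C
  '1' = 0x31 → acc = 0x6D
  '9' = 0x39 → acc = 0x54
  ',' = 0x2C → acc = 0x78
  '7' = 0x37 → acc = 0x4F
Checksum = 0x4F.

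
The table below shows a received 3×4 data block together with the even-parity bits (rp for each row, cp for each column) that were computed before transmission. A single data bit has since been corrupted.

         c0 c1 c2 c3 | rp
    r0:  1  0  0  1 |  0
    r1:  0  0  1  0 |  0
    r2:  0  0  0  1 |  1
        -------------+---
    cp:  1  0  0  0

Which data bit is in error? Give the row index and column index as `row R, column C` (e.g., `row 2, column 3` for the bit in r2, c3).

Recompute each row's even parity and compare to rp:
  r0: data parity 0, sent rp 0 → ok
  r1: data parity 1, sent rp 0 → mismatch
  r2: data parity 1, sent rp 1 → ok
Recompute each column's even parity and compare to cp:
  c0: data parity 1, sent cp 1 → ok
  c1: data parity 0, sent cp 0 → ok
  c2: data parity 1, sent cp 0 → mismatch
  c3: data parity 0, sent cp 0 → ok
Exactly one row (r1) and one column (c2) fail → the flipped bit is at their intersection.

row 1, column 2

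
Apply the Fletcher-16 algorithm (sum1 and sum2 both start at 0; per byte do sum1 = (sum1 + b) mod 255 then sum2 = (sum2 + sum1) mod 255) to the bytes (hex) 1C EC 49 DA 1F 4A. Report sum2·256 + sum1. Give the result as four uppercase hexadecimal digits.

Running sums (mod 255):
  after byte 0 (1C): sum1=28, sum2=28
  after byte 1 (EC): sum1=9, sum2=37
  after byte 2 (49): sum1=82, sum2=119
  after byte 3 (DA): sum1=45, sum2=164
  after byte 4 (1F): sum1=76, sum2=240
  after byte 5 (4A): sum1=150, sum2=135
Checksum = sum2·256 + sum1 = 135·256 + 150 = 34710 = 0x8796.

8796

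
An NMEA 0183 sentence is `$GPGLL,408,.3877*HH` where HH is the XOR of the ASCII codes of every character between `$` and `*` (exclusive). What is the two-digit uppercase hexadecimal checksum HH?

XOR the ASCII codes of the payload characters:
  'G' = 0x47 → acc = 0x47
  'P' = 0x50 → acc = 0x17
  'G' = 0x47 → acc = 0x50
  'L' = 0x4C → acc = 0x1C
  'L' = 0x4C → acc = 0x50
  ',' = 0x2C → acc = 0x7C
  '4' = 0x34 → acc = 0x48
  '0' = 0x30 → acc = 0x78
  '8' = 0x38 → acc = 0x40
  ',' = 0x2C → acc = 0x6C
  '.' = 0x2E → acc = 0x42
  '3' = 0x33 → acc = 0x71
  '8' = 0x38 → acc = 0x49
  '7' = 0x37 → acc = 0x7E
  '7' = 0x37 → acc = 0x49
Checksum = 0x49.

49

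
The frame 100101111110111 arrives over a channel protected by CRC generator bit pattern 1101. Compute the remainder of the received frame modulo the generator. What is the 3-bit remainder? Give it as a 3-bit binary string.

Modulo-2 division of 100101111110111 by 1101:
  pos 0: 1001 XOR 1101 = 0100
  pos 1: 1000 XOR 1101 = 0101
  pos 2: 1011 XOR 1101 = 0110
  pos 3: 1101 XOR 1101 = 0000
  pos 7: 1111 XOR 1101 = 0010
  pos 9: 1001 XOR 1101 = 0100
  pos 10: 1001 XOR 1101 = 0100
  pos 11: 1001 XOR 1101 = 0100
Remainder = 100 (nonzero — an error is detected).

100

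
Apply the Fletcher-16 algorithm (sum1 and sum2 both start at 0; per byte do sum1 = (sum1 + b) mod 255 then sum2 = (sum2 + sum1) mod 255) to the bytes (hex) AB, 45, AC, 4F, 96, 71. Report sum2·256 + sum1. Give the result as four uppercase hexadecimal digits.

9FF4

Running sums (mod 255):
  after byte 0 (AB): sum1=171, sum2=171
  after byte 1 (45): sum1=240, sum2=156
  after byte 2 (AC): sum1=157, sum2=58
  after byte 3 (4F): sum1=236, sum2=39
  after byte 4 (96): sum1=131, sum2=170
  after byte 5 (71): sum1=244, sum2=159
Checksum = sum2·256 + sum1 = 159·256 + 244 = 40948 = 0x9FF4.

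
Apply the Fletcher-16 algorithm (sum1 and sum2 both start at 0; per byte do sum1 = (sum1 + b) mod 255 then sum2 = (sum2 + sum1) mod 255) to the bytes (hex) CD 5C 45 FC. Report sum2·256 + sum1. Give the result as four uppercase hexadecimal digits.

D36C

Running sums (mod 255):
  after byte 0 (CD): sum1=205, sum2=205
  after byte 1 (5C): sum1=42, sum2=247
  after byte 2 (45): sum1=111, sum2=103
  after byte 3 (FC): sum1=108, sum2=211
Checksum = sum2·256 + sum1 = 211·256 + 108 = 54124 = 0xD36C.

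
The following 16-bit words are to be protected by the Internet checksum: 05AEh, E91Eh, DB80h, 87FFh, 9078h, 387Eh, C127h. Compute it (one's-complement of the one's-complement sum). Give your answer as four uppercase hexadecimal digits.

2394

One's-complement addition (fold any carry out of bit 15 back into bit 0):
  0x05AE + 0xE91E = 0x0EECC
  0xEECC + 0xDB80 = 0x1CA4C → wrap carry → 0xCA4D
  0xCA4D + 0x87FF = 0x1524C → wrap carry → 0x524D
  0x524D + 0x9078 = 0x0E2C5
  0xE2C5 + 0x387E = 0x11B43 → wrap carry → 0x1B44
  0x1B44 + 0xC127 = 0x0DC6B
One's-complement sum = 0xDC6B.
Checksum = ~0xDC6B & 0xFFFF = 0x2394.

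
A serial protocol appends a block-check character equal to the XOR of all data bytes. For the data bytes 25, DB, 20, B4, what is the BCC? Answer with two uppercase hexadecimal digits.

6A

XOR the bytes together:
  start with 0x25
  0x25 ⊕ 0xDB = 0xFE
  0xFE ⊕ 0x20 = 0xDE
  0xDE ⊕ 0xB4 = 0x6A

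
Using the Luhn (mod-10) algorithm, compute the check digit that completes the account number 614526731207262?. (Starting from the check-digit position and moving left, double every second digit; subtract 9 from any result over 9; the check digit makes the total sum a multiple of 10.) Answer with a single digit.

Partial digits right→left: 2 6 2 7 0 2 1 3 7 6 2 5 4 1 6
Double every second digit counting from the check-digit position (so the 1st, 3rd, 5th, ... of the partial from the right).
  doubled (with −9 where >9): 4 4 0 2 5 4 8 3 → sum 30
  kept as-is: 6 7 2 3 6 5 1 → sum 30
Total = 30 + 30 = 60.
Check digit = (10 − (60 mod 10)) mod 10 = 0.

0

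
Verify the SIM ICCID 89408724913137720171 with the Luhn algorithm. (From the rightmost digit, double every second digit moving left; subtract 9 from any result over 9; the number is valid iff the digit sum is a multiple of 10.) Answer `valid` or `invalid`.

valid

From the right, keep odd positions and double even positions (subtract 9 from any doubled value over 9):
  doubled (positions 2,4,...): 5 0 5 6 6 9 4 7 8 7 → sum 57
  kept (positions 1,3,...): 1 1 2 7 1 1 4 7 0 9 → sum 33
Total = 90.
90 mod 10 = 0, so the number is valid.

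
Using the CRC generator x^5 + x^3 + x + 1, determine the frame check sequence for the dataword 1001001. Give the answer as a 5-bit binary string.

01000

Append 5 zeros: 100100100000. Divide by 101011 (XOR where the leading bit is 1):
  pos 0: 100100 XOR 101011 = 001111
  pos 2: 111110 XOR 101011 = 010101
  pos 3: 101010 XOR 101011 = 000001
Remainder (last 5 bits) = 01000. This is the CRC / FCS.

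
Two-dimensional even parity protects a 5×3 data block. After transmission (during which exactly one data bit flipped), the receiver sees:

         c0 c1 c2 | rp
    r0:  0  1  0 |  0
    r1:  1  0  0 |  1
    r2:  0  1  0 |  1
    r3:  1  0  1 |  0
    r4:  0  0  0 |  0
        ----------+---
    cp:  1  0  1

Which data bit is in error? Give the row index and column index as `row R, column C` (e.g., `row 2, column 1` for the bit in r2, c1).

row 0, column 0

Recompute each row's even parity and compare to rp:
  r0: data parity 1, sent rp 0 → mismatch
  r1: data parity 1, sent rp 1 → ok
  r2: data parity 1, sent rp 1 → ok
  r3: data parity 0, sent rp 0 → ok
  r4: data parity 0, sent rp 0 → ok
Recompute each column's even parity and compare to cp:
  c0: data parity 0, sent cp 1 → mismatch
  c1: data parity 0, sent cp 0 → ok
  c2: data parity 1, sent cp 1 → ok
Exactly one row (r0) and one column (c0) fail → the flipped bit is at their intersection.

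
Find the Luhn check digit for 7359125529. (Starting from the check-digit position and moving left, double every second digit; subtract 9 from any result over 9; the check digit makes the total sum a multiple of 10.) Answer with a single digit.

Partial digits right→left: 9 2 5 5 2 1 9 5 3 7
Double every second digit counting from the check-digit position (so the 1st, 3rd, 5th, ... of the partial from the right).
  doubled (with −9 where >9): 9 1 4 9 6 → sum 29
  kept as-is: 2 5 1 5 7 → sum 20
Total = 29 + 20 = 49.
Check digit = (10 − (49 mod 10)) mod 10 = 1.

1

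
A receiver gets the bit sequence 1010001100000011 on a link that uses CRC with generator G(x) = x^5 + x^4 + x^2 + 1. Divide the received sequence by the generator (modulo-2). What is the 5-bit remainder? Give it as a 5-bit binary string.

Modulo-2 division of 1010001100000011 by 110101:
  pos 0: 101000 XOR 110101 = 011101
  pos 1: 111011 XOR 110101 = 001110
  pos 3: 111010 XOR 110101 = 001111
  pos 5: 111100 XOR 110101 = 001001
  pos 7: 100100 XOR 110101 = 010001
  pos 8: 100010 XOR 110101 = 010111
  pos 9: 101111 XOR 110101 = 011010
  pos 10: 110101 XOR 110101 = 000000
Remainder = 00000 (zero — the frame passes the CRC check).

00000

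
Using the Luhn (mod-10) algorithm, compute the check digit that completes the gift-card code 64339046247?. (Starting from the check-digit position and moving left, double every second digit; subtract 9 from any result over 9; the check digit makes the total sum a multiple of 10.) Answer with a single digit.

Partial digits right→left: 7 4 2 6 4 0 9 3 3 4 6
Double every second digit counting from the check-digit position (so the 1st, 3rd, 5th, ... of the partial from the right).
  doubled (with −9 where >9): 5 4 8 9 6 3 → sum 35
  kept as-is: 4 6 0 3 4 → sum 17
Total = 35 + 17 = 52.
Check digit = (10 − (52 mod 10)) mod 10 = 8.

8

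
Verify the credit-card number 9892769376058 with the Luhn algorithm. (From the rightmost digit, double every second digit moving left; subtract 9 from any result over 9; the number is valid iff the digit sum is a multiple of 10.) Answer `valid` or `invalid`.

From the right, keep odd positions and double even positions (subtract 9 from any doubled value over 9):
  doubled (positions 2,4,...): 1 3 6 3 4 7 → sum 24
  kept (positions 1,3,...): 8 0 7 9 7 9 9 → sum 49
Total = 73.
73 mod 10 = 3, so the number is invalid.

invalid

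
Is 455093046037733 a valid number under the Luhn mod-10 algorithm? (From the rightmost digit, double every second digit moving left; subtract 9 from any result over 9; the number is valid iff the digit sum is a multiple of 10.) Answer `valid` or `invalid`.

invalid

From the right, keep odd positions and double even positions (subtract 9 from any doubled value over 9):
  doubled (positions 2,4,...): 6 5 0 8 6 0 1 → sum 26
  kept (positions 1,3,...): 3 7 3 6 0 9 5 4 → sum 37
Total = 63.
63 mod 10 = 3, so the number is invalid.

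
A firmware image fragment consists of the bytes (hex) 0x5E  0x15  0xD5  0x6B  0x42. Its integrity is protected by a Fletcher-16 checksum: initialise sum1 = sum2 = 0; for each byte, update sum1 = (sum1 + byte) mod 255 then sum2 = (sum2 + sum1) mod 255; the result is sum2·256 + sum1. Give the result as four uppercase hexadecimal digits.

C6F6

Running sums (mod 255):
  after byte 0 (0x5E): sum1=94, sum2=94
  after byte 1 (0x15): sum1=115, sum2=209
  after byte 2 (0xD5): sum1=73, sum2=27
  after byte 3 (0x6B): sum1=180, sum2=207
  after byte 4 (0x42): sum1=246, sum2=198
Checksum = sum2·256 + sum1 = 198·256 + 246 = 50934 = 0xC6F6.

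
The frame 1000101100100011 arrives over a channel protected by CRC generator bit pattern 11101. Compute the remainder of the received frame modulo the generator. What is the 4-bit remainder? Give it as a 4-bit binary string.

1101

Modulo-2 division of 1000101100100011 by 11101:
  pos 0: 10001 XOR 11101 = 01100
  pos 1: 11000 XOR 11101 = 00101
  pos 3: 10111 XOR 11101 = 01010
  pos 4: 10100 XOR 11101 = 01001
  pos 5: 10010 XOR 11101 = 01111
  pos 6: 11111 XOR 11101 = 00010
  pos 9: 10000 XOR 11101 = 01101
  pos 10: 11011 XOR 11101 = 00110
Remainder = 1101 (nonzero — an error is detected).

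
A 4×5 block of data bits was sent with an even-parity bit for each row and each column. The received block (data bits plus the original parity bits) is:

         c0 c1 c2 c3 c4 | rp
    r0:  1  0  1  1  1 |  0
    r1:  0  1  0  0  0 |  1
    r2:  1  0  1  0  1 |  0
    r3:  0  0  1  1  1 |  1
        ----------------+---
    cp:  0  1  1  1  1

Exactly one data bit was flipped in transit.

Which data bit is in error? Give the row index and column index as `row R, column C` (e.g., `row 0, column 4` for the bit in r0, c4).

Recompute each row's even parity and compare to rp:
  r0: data parity 0, sent rp 0 → ok
  r1: data parity 1, sent rp 1 → ok
  r2: data parity 1, sent rp 0 → mismatch
  r3: data parity 1, sent rp 1 → ok
Recompute each column's even parity and compare to cp:
  c0: data parity 0, sent cp 0 → ok
  c1: data parity 1, sent cp 1 → ok
  c2: data parity 1, sent cp 1 → ok
  c3: data parity 0, sent cp 1 → mismatch
  c4: data parity 1, sent cp 1 → ok
Exactly one row (r2) and one column (c3) fail → the flipped bit is at their intersection.

row 2, column 3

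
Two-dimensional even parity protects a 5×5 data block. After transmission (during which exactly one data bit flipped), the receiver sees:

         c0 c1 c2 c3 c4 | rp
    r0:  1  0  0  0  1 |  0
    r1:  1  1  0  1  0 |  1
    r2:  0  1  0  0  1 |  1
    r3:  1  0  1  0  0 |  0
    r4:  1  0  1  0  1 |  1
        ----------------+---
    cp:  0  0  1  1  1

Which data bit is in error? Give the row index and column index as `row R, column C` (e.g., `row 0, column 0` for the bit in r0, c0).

row 2, column 2

Recompute each row's even parity and compare to rp:
  r0: data parity 0, sent rp 0 → ok
  r1: data parity 1, sent rp 1 → ok
  r2: data parity 0, sent rp 1 → mismatch
  r3: data parity 0, sent rp 0 → ok
  r4: data parity 1, sent rp 1 → ok
Recompute each column's even parity and compare to cp:
  c0: data parity 0, sent cp 0 → ok
  c1: data parity 0, sent cp 0 → ok
  c2: data parity 0, sent cp 1 → mismatch
  c3: data parity 1, sent cp 1 → ok
  c4: data parity 1, sent cp 1 → ok
Exactly one row (r2) and one column (c2) fail → the flipped bit is at their intersection.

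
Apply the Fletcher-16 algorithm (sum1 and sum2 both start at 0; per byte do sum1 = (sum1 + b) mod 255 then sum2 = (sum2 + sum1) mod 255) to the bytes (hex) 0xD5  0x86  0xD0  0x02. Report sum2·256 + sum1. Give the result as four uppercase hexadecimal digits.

Running sums (mod 255):
  after byte 0 (0xD5): sum1=213, sum2=213
  after byte 1 (0x86): sum1=92, sum2=50
  after byte 2 (0xD0): sum1=45, sum2=95
  after byte 3 (0x02): sum1=47, sum2=142
Checksum = sum2·256 + sum1 = 142·256 + 47 = 36399 = 0x8E2F.

8E2F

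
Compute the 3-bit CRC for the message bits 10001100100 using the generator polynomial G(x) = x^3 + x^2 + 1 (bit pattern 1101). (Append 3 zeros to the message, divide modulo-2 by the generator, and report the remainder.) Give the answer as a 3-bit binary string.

011

Append 3 zeros: 10001100100000. Divide by 1101 (XOR where the leading bit is 1):
  pos 0: 1000 XOR 1101 = 0101
  pos 1: 1011 XOR 1101 = 0110
  pos 2: 1101 XOR 1101 = 0000
  pos 8: 1000 XOR 1101 = 0101
  pos 9: 1010 XOR 1101 = 0111
  pos 10: 1110 XOR 1101 = 0011
Remainder (last 3 bits) = 011. This is the CRC / FCS.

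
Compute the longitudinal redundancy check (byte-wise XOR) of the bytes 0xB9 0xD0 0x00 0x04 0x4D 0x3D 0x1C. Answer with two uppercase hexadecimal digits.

XOR the bytes together:
  start with 0xB9
  0xB9 ⊕ 0xD0 = 0x69
  0x69 ⊕ 0x00 = 0x69
  0x69 ⊕ 0x04 = 0x6D
  0x6D ⊕ 0x4D = 0x20
  0x20 ⊕ 0x3D = 0x1D
  0x1D ⊕ 0x1C = 0x01

01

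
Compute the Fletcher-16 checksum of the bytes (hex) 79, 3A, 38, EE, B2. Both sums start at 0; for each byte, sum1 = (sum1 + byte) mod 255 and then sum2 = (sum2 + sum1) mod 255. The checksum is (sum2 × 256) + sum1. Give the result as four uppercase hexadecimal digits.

818D

Running sums (mod 255):
  after byte 0 (79): sum1=121, sum2=121
  after byte 1 (3A): sum1=179, sum2=45
  after byte 2 (38): sum1=235, sum2=25
  after byte 3 (EE): sum1=218, sum2=243
  after byte 4 (B2): sum1=141, sum2=129
Checksum = sum2·256 + sum1 = 129·256 + 141 = 33165 = 0x818D.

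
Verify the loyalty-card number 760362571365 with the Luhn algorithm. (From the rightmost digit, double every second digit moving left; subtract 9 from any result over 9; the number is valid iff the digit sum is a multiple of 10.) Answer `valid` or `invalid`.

From the right, keep odd positions and double even positions (subtract 9 from any doubled value over 9):
  doubled (positions 2,4,...): 3 2 1 3 0 5 → sum 14
  kept (positions 1,3,...): 5 3 7 2 3 6 → sum 26
Total = 40.
40 mod 10 = 0, so the number is valid.

valid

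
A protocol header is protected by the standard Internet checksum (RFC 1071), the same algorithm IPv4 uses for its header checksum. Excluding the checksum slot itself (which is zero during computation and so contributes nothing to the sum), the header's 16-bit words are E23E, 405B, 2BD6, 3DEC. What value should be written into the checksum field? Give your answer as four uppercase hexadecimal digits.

One's-complement addition (fold any carry out of bit 15 back into bit 0):
  0xE23E + 0x405B = 0x12299 → wrap carry → 0x229A
  0x229A + 0x2BD6 = 0x04E70
  0x4E70 + 0x3DEC = 0x08C5C
One's-complement sum = 0x8C5C.
Checksum = ~0x8C5C & 0xFFFF = 0x73A3.

73A3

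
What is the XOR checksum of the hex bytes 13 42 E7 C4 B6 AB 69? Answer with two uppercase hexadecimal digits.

06

XOR the bytes together:
  start with 0x13
  0x13 ⊕ 0x42 = 0x51
  0x51 ⊕ 0xE7 = 0xB6
  0xB6 ⊕ 0xC4 = 0x72
  0x72 ⊕ 0xB6 = 0xC4
  0xC4 ⊕ 0xAB = 0x6F
  0x6F ⊕ 0x69 = 0x06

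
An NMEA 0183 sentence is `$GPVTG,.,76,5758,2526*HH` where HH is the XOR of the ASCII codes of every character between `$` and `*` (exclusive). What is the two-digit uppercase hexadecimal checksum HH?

71

XOR the ASCII codes of the payload characters:
  'G' = 0x47 → acc = 0x47
  'P' = 0x50 → acc = 0x17
  'V' = 0x56 → acc = 0x41
  'T' = 0x54 → acc = 0x15
  'G' = 0x47 → acc = 0x52
  ',' = 0x2C → acc = 0x7E
  '.' = 0x2E → acc = 0x50
  ',' = 0x2C → acc = 0x7C
  '7' = 0x37 → acc = 0x4B
  '6' = 0x36 → acc = 0x7D
  ',' = 0x2C → acc = 0x51
  '5' = 0x35 → acc = 0x64
  '7' = 0x37 → acc = 0x53
  '5' = 0x35 → acc = 0x66
  '8' = 0x38 → acc = 0x5E
  ',' = 0x2C → acc = 0x72
  '2' = 0x32 → acc = 0x40
  '5' = 0x35 → acc = 0x75
  '2' = 0x32 → acc = 0x47
  '6' = 0x36 → acc = 0x71
Checksum = 0x71.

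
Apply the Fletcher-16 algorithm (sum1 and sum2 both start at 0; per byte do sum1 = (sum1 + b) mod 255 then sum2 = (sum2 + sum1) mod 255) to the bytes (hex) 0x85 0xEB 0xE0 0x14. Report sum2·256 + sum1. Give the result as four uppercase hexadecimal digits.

AF66

Running sums (mod 255):
  after byte 0 (0x85): sum1=133, sum2=133
  after byte 1 (0xEB): sum1=113, sum2=246
  after byte 2 (0xE0): sum1=82, sum2=73
  after byte 3 (0x14): sum1=102, sum2=175
Checksum = sum2·256 + sum1 = 175·256 + 102 = 44902 = 0xAF66.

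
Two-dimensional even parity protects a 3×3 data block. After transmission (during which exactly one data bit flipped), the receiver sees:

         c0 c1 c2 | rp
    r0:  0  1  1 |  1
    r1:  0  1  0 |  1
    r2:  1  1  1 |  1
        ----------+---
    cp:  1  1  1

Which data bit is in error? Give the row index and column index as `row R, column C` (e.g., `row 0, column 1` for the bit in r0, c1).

Recompute each row's even parity and compare to rp:
  r0: data parity 0, sent rp 1 → mismatch
  r1: data parity 1, sent rp 1 → ok
  r2: data parity 1, sent rp 1 → ok
Recompute each column's even parity and compare to cp:
  c0: data parity 1, sent cp 1 → ok
  c1: data parity 1, sent cp 1 → ok
  c2: data parity 0, sent cp 1 → mismatch
Exactly one row (r0) and one column (c2) fail → the flipped bit is at their intersection.

row 0, column 2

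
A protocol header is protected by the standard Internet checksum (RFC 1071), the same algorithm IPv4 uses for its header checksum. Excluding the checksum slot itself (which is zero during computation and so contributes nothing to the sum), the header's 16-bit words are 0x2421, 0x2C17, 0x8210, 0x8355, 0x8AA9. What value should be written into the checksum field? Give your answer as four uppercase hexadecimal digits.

One's-complement addition (fold any carry out of bit 15 back into bit 0):
  0x2421 + 0x2C17 = 0x05038
  0x5038 + 0x8210 = 0x0D248
  0xD248 + 0x8355 = 0x1559D → wrap carry → 0x559E
  0x559E + 0x8AA9 = 0x0E047
One's-complement sum = 0xE047.
Checksum = ~0xE047 & 0xFFFF = 0x1FB8.

1FB8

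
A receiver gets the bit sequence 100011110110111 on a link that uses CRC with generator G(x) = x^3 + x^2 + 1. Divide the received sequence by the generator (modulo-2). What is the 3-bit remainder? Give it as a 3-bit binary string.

Modulo-2 division of 100011110110111 by 1101:
  pos 0: 1000 XOR 1101 = 0101
  pos 1: 1011 XOR 1101 = 0110
  pos 2: 1101 XOR 1101 = 0000
  pos 6: 1101 XOR 1101 = 0000
  pos 10: 1011 XOR 1101 = 0110
  pos 11: 1101 XOR 1101 = 0000
Remainder = 000 (zero — the frame passes the CRC check).

000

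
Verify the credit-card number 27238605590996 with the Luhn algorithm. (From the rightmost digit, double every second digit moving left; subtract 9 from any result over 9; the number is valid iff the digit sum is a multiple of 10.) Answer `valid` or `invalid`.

From the right, keep odd positions and double even positions (subtract 9 from any doubled value over 9):
  doubled (positions 2,4,...): 9 0 1 0 7 4 4 → sum 25
  kept (positions 1,3,...): 6 9 9 5 6 3 7 → sum 45
Total = 70.
70 mod 10 = 0, so the number is valid.

valid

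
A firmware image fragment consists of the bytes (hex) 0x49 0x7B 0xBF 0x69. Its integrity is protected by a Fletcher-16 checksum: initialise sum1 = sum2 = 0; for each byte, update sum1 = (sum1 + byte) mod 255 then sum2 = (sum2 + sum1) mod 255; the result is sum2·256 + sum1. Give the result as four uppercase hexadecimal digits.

Running sums (mod 255):
  after byte 0 (0x49): sum1=73, sum2=73
  after byte 1 (0x7B): sum1=196, sum2=14
  after byte 2 (0xBF): sum1=132, sum2=146
  after byte 3 (0x69): sum1=237, sum2=128
Checksum = sum2·256 + sum1 = 128·256 + 237 = 33005 = 0x80ED.

80ED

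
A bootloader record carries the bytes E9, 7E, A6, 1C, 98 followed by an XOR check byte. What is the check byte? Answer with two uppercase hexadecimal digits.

XOR the bytes together:
  start with 0xE9
  0xE9 ⊕ 0x7E = 0x97
  0x97 ⊕ 0xA6 = 0x31
  0x31 ⊕ 0x1C = 0x2D
  0x2D ⊕ 0x98 = 0xB5

B5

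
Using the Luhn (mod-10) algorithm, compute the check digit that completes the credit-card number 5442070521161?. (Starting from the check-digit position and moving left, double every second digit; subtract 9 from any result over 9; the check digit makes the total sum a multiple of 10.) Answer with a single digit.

Partial digits right→left: 1 6 1 1 2 5 0 7 0 2 4 4 5
Double every second digit counting from the check-digit position (so the 1st, 3rd, 5th, ... of the partial from the right).
  doubled (with −9 where >9): 2 2 4 0 0 8 1 → sum 17
  kept as-is: 6 1 5 7 2 4 → sum 25
Total = 17 + 25 = 42.
Check digit = (10 − (42 mod 10)) mod 10 = 8.

8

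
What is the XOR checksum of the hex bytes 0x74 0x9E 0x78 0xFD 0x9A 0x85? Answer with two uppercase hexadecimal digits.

XOR the bytes together:
  start with 0x74
  0x74 ⊕ 0x9E = 0xEA
  0xEA ⊕ 0x78 = 0x92
  0x92 ⊕ 0xFD = 0x6F
  0x6F ⊕ 0x9A = 0xF5
  0xF5 ⊕ 0x85 = 0x70

70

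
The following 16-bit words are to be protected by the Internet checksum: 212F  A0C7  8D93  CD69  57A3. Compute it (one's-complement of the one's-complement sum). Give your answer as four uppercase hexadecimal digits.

One's-complement addition (fold any carry out of bit 15 back into bit 0):
  0x212F + 0xA0C7 = 0x0C1F6
  0xC1F6 + 0x8D93 = 0x14F89 → wrap carry → 0x4F8A
  0x4F8A + 0xCD69 = 0x11CF3 → wrap carry → 0x1CF4
  0x1CF4 + 0x57A3 = 0x07497
One's-complement sum = 0x7497.
Checksum = ~0x7497 & 0xFFFF = 0x8B68.

8B68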